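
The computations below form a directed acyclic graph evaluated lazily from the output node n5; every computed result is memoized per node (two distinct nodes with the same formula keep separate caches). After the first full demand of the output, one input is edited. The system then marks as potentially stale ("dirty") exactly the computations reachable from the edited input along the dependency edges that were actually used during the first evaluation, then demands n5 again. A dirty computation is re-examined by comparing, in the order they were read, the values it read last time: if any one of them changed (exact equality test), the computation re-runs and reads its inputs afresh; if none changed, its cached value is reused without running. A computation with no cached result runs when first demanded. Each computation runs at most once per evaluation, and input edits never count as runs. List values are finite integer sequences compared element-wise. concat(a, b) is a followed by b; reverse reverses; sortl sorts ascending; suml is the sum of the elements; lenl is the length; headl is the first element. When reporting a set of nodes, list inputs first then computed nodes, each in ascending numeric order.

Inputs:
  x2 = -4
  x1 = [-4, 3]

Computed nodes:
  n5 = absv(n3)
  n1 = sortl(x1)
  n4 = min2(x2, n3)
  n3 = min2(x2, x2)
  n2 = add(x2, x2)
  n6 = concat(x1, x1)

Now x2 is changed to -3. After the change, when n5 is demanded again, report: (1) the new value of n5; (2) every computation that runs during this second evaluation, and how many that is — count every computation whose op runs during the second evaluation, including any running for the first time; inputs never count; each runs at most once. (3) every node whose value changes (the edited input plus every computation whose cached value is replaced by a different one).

Demanding n5 again yields 3.
2 computations run: n3, n5.
The nodes whose values change: x2, n3, n5.

First demand of the output computes:
  n3 = min2(-4, -4) = -4
  n5 = absv(-4) = 4

After the edit, cleaning proceeds:
  n3: a read changed (x2 -4->-3; x2 -4->-3) — executes, giving -3.
  n5: a read changed (n3 -4->-3) — executes, giving 3.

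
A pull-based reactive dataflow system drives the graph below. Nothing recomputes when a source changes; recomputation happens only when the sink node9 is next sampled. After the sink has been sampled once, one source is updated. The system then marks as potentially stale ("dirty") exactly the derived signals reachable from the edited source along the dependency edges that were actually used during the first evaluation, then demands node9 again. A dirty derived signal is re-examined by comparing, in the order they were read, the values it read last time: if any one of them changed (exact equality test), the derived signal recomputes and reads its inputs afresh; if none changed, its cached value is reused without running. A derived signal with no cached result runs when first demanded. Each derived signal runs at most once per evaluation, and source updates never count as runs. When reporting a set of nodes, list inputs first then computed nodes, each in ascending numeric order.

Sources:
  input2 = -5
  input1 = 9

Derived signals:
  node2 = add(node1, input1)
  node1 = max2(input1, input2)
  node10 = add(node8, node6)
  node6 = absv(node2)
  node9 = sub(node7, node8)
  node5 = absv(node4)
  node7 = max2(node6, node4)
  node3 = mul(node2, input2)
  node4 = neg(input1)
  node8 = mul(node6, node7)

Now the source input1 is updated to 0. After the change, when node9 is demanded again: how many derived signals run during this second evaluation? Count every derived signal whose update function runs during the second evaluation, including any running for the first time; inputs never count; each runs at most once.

Derived signals that run: node1, node2, node4, node6, node7, node8, node9 — 7 in total.

First evaluation (everything demanded from the output):
  node1 = max2(9, -5) = 9
  node2 = add(9, 9) = 18
  node4 = neg(9) = -9
  node6 = absv(18) = 18
  node7 = max2(18, -9) = 18
  node8 = mul(18, 18) = 324
  node9 = sub(18, 324) = -306

Propagation after the edit:
  node1: runs — input1 9->0; result 0.
  node2: runs — node1 9->0; input1 9->0; result 0.
  node4: runs — input1 9->0; result 0.
  node6: runs — node2 18->0; result 0.
  node7: runs — node6 18->0; node4 -9->0; result 0.
  node8: runs — node6 18->0; node7 18->0; result 0.
  node9: runs — node7 18->0; node8 324->0; result 0.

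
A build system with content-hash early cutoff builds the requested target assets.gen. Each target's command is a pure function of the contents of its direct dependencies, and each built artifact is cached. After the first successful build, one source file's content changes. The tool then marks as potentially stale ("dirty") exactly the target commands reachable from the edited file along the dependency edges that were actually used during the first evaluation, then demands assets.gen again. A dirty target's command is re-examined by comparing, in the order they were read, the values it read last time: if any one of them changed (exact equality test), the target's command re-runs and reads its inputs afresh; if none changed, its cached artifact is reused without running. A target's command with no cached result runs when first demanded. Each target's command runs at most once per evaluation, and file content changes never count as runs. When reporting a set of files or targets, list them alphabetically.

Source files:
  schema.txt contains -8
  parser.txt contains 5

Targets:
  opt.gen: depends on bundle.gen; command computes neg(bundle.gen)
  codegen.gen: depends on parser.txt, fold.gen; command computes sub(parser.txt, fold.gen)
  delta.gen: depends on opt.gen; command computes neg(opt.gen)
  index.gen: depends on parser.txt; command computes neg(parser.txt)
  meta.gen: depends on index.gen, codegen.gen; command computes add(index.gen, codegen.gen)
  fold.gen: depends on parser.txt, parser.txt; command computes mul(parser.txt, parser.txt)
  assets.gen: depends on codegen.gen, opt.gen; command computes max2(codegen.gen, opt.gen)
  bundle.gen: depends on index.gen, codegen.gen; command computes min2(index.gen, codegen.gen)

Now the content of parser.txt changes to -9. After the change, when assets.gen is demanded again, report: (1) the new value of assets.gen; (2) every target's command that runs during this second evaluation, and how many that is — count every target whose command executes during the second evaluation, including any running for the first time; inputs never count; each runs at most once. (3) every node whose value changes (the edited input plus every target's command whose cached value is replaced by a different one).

New value of assets.gen: 90.
Target commands that run: assets.gen, bundle.gen, codegen.gen, fold.gen, index.gen, opt.gen — 6 in total.
Values that change: assets.gen, bundle.gen, codegen.gen, fold.gen, index.gen, opt.gen, parser.txt.

First evaluation (everything demanded from the output):
  fold.gen = mul(5, 5) = 25
  codegen.gen = sub(5, 25) = -20
  index.gen = neg(5) = -5
  bundle.gen = min2(-5, -20) = -20
  opt.gen = neg(-20) = 20
  assets.gen = max2(-20, 20) = 20

Propagation after the edit:
  fold.gen: runs — parser.txt 5->-9; parser.txt 5->-9; result 81.
  codegen.gen: runs — parser.txt 5->-9; fold.gen 25->81; result -90.
  index.gen: runs — parser.txt 5->-9; result 9.
  bundle.gen: runs — index.gen -5->9; codegen.gen -20->-90; result -90.
  opt.gen: runs — bundle.gen -20->-90; result 90.
  assets.gen: runs — codegen.gen -20->-90; opt.gen 20->90; result 90.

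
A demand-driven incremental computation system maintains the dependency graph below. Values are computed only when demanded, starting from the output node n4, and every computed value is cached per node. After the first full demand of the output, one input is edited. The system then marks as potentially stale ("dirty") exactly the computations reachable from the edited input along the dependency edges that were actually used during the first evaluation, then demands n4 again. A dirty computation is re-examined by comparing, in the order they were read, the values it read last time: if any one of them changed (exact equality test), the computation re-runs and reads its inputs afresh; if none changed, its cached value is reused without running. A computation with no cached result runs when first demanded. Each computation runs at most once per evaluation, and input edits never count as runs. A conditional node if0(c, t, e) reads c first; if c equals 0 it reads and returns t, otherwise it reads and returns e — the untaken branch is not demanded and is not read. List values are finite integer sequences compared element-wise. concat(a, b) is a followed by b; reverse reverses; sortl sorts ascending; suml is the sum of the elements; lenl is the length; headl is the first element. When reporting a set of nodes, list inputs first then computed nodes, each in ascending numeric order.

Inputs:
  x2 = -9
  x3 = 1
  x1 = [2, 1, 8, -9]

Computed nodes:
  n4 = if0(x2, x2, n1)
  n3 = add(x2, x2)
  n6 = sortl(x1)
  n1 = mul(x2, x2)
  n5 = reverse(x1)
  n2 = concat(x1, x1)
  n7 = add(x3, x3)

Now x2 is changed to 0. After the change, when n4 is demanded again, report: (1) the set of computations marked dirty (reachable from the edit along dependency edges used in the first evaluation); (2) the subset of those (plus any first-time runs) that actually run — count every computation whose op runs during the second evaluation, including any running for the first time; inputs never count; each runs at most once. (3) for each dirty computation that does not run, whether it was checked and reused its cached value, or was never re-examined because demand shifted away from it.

First evaluation (everything demanded from the output):
  n1 = mul(-9, -9) = 81
  n4 = if0(x2=-9 -> else branch n1) = 81

Propagation after the edit:
  n1: marked dirty but never re-examined — demand shifted away from it.
  n4: runs — x2 -9->0; result 0.

Key observation: a condition flipped, so demand moved to the other branch — n1 is never re-examined.

Marked dirty: n1, n4.
Computations that run: n4 — 1 in total.
Never re-examined (demand shifted away): n1.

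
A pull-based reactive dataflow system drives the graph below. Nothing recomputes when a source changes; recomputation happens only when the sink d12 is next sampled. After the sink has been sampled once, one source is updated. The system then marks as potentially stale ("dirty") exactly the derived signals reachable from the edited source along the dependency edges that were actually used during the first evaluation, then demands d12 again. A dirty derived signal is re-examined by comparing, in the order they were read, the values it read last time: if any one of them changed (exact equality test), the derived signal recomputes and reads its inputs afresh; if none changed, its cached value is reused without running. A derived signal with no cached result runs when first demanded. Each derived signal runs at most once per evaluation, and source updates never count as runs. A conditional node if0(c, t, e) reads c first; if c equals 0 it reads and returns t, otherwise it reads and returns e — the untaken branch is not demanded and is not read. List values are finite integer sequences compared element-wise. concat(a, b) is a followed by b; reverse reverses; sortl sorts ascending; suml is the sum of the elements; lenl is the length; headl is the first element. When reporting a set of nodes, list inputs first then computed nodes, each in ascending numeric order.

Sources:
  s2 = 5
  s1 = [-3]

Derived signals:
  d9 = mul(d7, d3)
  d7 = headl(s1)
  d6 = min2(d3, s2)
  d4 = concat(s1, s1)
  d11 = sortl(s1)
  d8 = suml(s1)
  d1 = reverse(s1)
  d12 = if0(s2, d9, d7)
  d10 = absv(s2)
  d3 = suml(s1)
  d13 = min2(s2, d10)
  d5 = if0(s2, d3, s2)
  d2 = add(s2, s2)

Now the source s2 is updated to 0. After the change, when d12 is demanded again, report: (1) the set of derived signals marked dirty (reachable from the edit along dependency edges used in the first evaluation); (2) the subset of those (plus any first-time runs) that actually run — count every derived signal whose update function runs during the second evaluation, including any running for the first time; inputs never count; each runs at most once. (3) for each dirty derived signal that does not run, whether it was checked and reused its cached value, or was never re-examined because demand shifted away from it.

First evaluation (everything demanded from the output):
  d7 = headl([-3]) = -3
  d12 = if0(s2=5 -> else branch d7) = -3

Propagation after the edit:
  d3: demanded for the first time — runs, produces -3.
  d9: demanded for the first time — runs, produces 9.
  d12: runs — s2 5->0; result 9.

Key observation: a condition flipped, so demand reaches new nodes — d3, d9 run for the first time.

Marked dirty: d12.
Derived signals that run: d3, d9, d12 — 3 in total.
Every dirty derived signal ran.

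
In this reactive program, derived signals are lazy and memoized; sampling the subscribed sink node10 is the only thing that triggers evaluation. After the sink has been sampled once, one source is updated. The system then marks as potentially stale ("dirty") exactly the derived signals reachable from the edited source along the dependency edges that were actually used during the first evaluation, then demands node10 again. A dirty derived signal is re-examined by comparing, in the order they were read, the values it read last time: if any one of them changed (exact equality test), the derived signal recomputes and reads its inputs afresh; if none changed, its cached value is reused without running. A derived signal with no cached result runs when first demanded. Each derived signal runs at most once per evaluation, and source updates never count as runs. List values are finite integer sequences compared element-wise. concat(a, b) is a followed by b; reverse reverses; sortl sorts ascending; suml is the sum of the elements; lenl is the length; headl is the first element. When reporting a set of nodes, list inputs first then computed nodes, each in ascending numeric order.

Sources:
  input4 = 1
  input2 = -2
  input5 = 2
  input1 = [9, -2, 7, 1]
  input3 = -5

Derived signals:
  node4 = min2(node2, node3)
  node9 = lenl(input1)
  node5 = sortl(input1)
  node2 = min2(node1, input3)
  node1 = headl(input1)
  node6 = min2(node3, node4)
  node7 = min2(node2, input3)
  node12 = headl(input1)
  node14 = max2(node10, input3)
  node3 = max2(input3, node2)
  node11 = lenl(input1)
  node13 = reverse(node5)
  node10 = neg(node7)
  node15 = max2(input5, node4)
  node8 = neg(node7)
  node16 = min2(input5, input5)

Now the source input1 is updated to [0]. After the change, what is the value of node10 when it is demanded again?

Demanding node10 again yields 5.
Note the absorption at node2: it re-runs yet its value is the same, leaving the output's value untouched.

First demand of the output computes:
  node1 = headl([9, -2, 7, 1]) = 9
  node2 = min2(9, -5) = -5
  node7 = min2(-5, -5) = -5
  node10 = neg(-5) = 5

After the edit, cleaning proceeds:
  node1: a read changed (input1 [9, -2, 7, 1]->[0]) — executes, giving 0.
  node2: a read changed (node1 9->0) — executes, giving -5 — identical to its old value.
  node7: dirty, but its reads are unchanged (node2 unchanged, input3 unchanged); cached -5 stands.
  node10: dirty, but its reads are unchanged (node7 unchanged); cached 5 stands.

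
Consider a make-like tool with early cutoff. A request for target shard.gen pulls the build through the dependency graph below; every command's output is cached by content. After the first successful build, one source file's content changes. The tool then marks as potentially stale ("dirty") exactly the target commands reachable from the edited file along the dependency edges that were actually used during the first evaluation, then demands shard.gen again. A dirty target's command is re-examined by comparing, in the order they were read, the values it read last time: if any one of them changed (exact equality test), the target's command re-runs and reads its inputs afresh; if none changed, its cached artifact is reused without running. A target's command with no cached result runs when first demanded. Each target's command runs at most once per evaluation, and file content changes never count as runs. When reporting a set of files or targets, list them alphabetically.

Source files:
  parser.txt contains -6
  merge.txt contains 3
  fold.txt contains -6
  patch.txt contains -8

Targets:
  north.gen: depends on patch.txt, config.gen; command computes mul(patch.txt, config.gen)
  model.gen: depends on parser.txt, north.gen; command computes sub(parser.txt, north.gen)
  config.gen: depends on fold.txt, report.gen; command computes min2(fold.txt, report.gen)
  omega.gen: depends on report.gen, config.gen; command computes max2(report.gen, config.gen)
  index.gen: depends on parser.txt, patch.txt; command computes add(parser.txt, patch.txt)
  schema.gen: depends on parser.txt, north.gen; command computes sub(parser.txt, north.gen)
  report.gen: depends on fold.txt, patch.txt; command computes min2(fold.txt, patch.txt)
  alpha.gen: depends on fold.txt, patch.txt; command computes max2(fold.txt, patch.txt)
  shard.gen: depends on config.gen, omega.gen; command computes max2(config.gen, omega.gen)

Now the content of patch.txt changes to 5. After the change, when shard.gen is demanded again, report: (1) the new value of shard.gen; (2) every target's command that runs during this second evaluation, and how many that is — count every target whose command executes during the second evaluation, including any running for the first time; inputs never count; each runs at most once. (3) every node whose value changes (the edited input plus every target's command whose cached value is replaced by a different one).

First demand of the output computes:
  report.gen = min2(-6, -8) = -8
  config.gen = min2(-6, -8) = -8
  omega.gen = max2(-8, -8) = -8
  shard.gen = max2(-8, -8) = -8

After the edit, cleaning proceeds:
  report.gen: a read changed (patch.txt -8->5) — executes, giving -6.
  config.gen: a read changed (report.gen -8->-6) — executes, giving -6.
  omega.gen: a read changed (report.gen -8->-6; config.gen -8->-6) — executes, giving -6.
  shard.gen: a read changed (config.gen -8->-6; omega.gen -8->-6) — executes, giving -6.

Demanding shard.gen again yields -6.
4 target commands run: config.gen, omega.gen, report.gen, shard.gen.
The nodes whose values change: config.gen, omega.gen, patch.txt, report.gen, shard.gen.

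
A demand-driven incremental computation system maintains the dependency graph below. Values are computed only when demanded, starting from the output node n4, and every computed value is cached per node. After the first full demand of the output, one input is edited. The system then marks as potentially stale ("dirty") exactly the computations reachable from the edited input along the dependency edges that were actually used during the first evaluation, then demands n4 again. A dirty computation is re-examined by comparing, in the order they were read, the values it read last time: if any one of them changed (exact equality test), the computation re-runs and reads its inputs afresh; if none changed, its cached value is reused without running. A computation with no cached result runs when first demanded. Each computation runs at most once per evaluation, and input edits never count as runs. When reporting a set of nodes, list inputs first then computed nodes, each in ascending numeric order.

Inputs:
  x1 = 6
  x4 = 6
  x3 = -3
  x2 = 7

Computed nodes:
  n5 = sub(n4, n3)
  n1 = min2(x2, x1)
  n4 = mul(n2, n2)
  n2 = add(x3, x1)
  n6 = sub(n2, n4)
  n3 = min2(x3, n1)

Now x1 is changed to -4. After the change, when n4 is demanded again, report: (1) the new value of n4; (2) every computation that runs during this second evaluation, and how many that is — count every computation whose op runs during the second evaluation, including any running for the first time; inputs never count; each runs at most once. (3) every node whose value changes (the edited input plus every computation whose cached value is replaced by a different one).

New value of n4: 49.
Computations that run: n2, n4 — 2 in total.
Values that change: x1, n2, n4.

First evaluation (everything demanded from the output):
  n2 = add(-3, 6) = 3
  n4 = mul(3, 3) = 9

Propagation after the edit:
  n2: runs — x1 6->-4; result -7.
  n4: runs — n2 3->-7; n2 3->-7; result 49.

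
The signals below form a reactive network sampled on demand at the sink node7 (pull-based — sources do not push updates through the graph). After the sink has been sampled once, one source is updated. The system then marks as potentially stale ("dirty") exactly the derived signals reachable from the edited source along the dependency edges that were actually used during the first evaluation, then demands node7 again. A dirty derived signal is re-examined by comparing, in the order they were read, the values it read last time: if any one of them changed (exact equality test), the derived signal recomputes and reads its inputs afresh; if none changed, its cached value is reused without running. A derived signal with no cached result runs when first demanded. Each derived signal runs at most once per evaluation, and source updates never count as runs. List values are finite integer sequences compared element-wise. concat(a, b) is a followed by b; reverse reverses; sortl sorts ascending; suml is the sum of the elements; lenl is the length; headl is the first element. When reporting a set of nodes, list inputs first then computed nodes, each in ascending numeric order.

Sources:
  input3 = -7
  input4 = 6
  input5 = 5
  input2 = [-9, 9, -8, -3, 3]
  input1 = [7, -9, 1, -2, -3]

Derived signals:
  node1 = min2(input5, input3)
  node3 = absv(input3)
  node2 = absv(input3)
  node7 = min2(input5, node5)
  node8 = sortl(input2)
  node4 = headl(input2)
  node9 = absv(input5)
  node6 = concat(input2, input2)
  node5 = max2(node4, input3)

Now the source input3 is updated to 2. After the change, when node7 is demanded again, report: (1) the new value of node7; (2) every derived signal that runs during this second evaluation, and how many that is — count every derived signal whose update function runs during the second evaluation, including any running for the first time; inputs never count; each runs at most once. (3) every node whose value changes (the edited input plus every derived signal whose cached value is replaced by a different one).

Initial pass — values computed on the first demand:
  node4 = headl([-9, 9, -8, -3, 3]) = -9
  node5 = max2(-9, -7) = -7
  node7 = min2(5, -7) = -7

Second demand — change propagation:
  node5: re-runs because input3 -7->2; new result 2.
  node7: re-runs because node5 -7->2; new result 2.

node7 now evaluates to 2.
Run set: node5, node7 (2 run).
Changed values: input3, node5, node7.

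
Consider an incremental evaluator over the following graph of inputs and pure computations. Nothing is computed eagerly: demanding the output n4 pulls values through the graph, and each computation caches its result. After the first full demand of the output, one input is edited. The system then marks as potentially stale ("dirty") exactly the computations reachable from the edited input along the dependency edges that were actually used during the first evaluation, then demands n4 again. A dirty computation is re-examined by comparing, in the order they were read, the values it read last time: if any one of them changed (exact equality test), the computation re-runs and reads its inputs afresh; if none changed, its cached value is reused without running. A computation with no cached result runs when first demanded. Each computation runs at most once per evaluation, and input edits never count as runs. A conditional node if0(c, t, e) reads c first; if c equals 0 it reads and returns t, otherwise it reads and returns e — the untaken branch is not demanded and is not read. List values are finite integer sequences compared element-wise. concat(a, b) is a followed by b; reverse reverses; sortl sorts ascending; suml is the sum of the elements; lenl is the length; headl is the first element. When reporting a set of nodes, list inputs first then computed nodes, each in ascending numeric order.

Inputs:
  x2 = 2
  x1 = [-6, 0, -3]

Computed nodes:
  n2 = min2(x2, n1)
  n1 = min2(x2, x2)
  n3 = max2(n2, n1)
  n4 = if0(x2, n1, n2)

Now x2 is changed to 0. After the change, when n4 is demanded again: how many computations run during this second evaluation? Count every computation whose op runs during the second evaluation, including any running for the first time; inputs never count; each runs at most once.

Run set: n1, n4 (2 run).
The important point: the flipped condition redirects demand; n2 is left stale, never re-checked.

Initial pass — values computed on the first demand:
  n1 = min2(2, 2) = 2
  n2 = min2(2, 2) = 2
  n4 = if0(x2=2 -> else branch n2) = 2

Second demand — change propagation:
  n1: re-runs because x2 2->0; x2 2->0; new result 0.
  n2: dirty yet unreached — the second evaluation never asks for it.
  n4: re-runs because x2 2->0; new result 0.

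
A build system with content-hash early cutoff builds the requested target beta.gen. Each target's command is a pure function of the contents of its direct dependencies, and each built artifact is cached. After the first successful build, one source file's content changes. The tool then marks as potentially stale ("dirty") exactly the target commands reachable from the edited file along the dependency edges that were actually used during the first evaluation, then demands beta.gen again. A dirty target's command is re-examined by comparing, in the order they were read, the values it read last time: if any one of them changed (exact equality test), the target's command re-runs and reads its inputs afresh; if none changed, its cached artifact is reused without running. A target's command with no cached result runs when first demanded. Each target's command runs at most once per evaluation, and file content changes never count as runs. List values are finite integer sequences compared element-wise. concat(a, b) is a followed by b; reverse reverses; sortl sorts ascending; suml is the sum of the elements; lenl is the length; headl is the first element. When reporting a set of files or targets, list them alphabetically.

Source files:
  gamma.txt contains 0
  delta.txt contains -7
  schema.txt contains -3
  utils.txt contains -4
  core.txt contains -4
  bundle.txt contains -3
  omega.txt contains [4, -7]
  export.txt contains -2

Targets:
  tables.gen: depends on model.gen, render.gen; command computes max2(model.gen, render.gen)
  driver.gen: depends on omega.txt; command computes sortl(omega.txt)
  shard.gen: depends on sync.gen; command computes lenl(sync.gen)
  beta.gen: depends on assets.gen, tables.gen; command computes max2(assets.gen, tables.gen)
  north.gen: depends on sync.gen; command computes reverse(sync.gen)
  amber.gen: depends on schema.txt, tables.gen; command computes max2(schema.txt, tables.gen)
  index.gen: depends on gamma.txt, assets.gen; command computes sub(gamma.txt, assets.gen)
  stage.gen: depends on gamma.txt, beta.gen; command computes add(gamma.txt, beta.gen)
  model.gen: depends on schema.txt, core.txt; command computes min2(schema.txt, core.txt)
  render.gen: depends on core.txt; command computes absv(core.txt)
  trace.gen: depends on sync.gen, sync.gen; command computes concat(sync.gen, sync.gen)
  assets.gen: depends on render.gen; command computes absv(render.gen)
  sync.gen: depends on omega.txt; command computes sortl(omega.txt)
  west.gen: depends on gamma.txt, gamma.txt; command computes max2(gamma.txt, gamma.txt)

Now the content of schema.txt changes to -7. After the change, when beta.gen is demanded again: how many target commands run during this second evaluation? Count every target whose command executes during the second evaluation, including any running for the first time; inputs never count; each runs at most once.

Target commands that run: model.gen, tables.gen — 2 in total.
Key observation: the change is absorbed at tables.gen — it re-runs but produces the same value, and the output's value is unchanged.

First evaluation (everything demanded from the output):
  model.gen = min2(-3, -4) = -4
  render.gen = absv(-4) = 4
  assets.gen = absv(4) = 4
  tables.gen = max2(-4, 4) = 4
  beta.gen = max2(4, 4) = 4

Propagation after the edit:
  model.gen: runs — schema.txt -3->-7; result -7.
  tables.gen: runs — model.gen -4->-7; result 4 (same value as before).
  beta.gen: checked — values it read are unchanged (assets.gen unchanged, tables.gen unchanged); reused cached 4 without running.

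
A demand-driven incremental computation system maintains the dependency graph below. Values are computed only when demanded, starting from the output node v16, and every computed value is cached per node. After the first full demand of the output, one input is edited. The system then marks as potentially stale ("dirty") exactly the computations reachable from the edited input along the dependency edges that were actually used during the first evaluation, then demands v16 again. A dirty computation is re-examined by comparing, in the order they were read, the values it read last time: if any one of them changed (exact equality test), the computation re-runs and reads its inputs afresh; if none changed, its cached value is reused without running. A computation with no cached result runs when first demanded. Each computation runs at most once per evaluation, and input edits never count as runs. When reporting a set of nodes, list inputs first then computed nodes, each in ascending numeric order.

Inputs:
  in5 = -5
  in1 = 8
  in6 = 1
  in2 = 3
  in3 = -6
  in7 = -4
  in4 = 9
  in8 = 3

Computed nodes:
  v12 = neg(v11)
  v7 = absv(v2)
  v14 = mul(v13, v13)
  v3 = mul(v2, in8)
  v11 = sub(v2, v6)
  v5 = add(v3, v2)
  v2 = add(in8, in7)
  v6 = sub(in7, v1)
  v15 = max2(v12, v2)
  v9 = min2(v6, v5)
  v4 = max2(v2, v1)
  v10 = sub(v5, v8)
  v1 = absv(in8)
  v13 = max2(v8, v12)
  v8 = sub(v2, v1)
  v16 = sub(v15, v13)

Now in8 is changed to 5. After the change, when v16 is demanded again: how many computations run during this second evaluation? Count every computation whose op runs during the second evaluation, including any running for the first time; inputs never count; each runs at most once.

First evaluation (everything demanded from the output):
  v1 = absv(3) = 3
  v2 = add(3, -4) = -1
  v6 = sub(-4, 3) = -7
  v8 = sub(-1, 3) = -4
  v11 = sub(-1, -7) = 6
  v12 = neg(6) = -6
  v13 = max2(-4, -6) = -4
  v15 = max2(-6, -1) = -1
  v16 = sub(-1, -4) = 3

Propagation after the edit:
  v1: runs — in8 3->5; result 5.
  v2: runs — in8 3->5; result 1.
  v6: runs — v1 3->5; result -9.
  v8: runs — v2 -1->1; v1 3->5; result -4 (same value as before).
  v11: runs — v2 -1->1; v6 -7->-9; result 10.
  v12: runs — v11 6->10; result -10.
  v13: runs — v12 -6->-10; result -4 (same value as before).
  v15: runs — v12 -6->-10; v2 -1->1; result 1.
  v16: runs — v15 -1->1; result 5.

Computations that run: v1, v2, v6, v8, v11, v12, v13, v15, v16 — 9 in total.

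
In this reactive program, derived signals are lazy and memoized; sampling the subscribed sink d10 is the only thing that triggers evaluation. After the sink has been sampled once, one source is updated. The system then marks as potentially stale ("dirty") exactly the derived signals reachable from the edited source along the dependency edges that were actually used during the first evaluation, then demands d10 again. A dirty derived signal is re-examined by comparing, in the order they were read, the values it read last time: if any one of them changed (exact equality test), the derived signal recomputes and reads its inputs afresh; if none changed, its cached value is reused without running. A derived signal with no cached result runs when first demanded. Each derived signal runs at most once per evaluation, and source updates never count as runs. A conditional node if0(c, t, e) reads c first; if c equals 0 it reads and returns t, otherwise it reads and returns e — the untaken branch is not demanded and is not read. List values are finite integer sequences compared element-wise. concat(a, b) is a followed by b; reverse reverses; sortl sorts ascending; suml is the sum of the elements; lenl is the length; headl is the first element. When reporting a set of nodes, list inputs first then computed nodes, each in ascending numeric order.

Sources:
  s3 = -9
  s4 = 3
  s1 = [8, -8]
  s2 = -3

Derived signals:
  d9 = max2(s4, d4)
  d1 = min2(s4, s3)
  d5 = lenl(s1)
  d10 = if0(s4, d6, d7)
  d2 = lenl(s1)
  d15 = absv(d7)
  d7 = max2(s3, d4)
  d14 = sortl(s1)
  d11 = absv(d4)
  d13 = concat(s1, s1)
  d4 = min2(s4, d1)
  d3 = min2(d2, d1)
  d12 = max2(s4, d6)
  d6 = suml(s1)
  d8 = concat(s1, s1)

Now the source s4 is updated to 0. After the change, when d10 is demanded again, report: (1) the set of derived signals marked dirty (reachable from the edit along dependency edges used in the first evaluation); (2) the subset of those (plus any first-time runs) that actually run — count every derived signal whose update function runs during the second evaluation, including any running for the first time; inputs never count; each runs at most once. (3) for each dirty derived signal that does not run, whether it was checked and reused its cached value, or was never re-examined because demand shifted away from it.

First demand of the output computes:
  d1 = min2(3, -9) = -9
  d4 = min2(3, -9) = -9
  d7 = max2(-9, -9) = -9
  d10 = if0(s4=3 -> else branch d7) = -9

After the edit, cleaning proceeds:
  d1: stays stale; no demand reaches it after the flip.
  d4: stays stale; no demand reaches it after the flip.
  d6: had never run; runs now, result 0.
  d7: stays stale; no demand reaches it after the flip.
  d10: a read changed (s4 3->0) — executes, giving 0.

Note the branch switch — demand abandons d1, d4, d7, which are never re-examined.

The edit dirties: d1, d4, d7, d10.
2 derived signals run: d6, d10.
Unvisited dirty nodes (no longer demanded): d1, d4, d7.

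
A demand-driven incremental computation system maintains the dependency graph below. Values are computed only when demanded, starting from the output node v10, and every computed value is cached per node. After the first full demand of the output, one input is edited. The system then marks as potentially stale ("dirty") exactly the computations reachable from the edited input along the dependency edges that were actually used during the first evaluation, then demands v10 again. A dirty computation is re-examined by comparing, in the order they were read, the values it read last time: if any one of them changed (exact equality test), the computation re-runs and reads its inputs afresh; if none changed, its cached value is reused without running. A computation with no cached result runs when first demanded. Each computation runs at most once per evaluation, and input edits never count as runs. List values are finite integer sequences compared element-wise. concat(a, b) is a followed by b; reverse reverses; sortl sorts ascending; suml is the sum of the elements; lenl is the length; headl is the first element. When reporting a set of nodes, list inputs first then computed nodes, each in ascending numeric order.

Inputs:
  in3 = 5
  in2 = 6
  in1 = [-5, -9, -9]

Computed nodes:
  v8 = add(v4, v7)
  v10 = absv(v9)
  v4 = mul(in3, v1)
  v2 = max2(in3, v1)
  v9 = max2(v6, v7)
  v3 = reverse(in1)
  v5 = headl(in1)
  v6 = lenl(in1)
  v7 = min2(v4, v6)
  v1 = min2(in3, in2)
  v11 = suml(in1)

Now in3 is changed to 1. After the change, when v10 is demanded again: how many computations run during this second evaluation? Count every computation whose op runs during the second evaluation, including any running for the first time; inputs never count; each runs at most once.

First evaluation (everything demanded from the output):
  v1 = min2(5, 6) = 5
  v4 = mul(5, 5) = 25
  v6 = lenl([-5, -9, -9]) = 3
  v7 = min2(25, 3) = 3
  v9 = max2(3, 3) = 3
  v10 = absv(3) = 3

Propagation after the edit:
  v1: runs — in3 5->1; result 1.
  v4: runs — in3 5->1; v1 5->1; result 1.
  v7: runs — v4 25->1; result 1.
  v9: runs — v7 3->1; result 3 (same value as before).
  v10: checked — values it read are unchanged (v9 unchanged); reused cached 3 without running.

Key observation: the change is absorbed at v9 — it re-runs but produces the same value, and the output's value is unchanged.

Computations that run: v1, v4, v7, v9 — 4 in total.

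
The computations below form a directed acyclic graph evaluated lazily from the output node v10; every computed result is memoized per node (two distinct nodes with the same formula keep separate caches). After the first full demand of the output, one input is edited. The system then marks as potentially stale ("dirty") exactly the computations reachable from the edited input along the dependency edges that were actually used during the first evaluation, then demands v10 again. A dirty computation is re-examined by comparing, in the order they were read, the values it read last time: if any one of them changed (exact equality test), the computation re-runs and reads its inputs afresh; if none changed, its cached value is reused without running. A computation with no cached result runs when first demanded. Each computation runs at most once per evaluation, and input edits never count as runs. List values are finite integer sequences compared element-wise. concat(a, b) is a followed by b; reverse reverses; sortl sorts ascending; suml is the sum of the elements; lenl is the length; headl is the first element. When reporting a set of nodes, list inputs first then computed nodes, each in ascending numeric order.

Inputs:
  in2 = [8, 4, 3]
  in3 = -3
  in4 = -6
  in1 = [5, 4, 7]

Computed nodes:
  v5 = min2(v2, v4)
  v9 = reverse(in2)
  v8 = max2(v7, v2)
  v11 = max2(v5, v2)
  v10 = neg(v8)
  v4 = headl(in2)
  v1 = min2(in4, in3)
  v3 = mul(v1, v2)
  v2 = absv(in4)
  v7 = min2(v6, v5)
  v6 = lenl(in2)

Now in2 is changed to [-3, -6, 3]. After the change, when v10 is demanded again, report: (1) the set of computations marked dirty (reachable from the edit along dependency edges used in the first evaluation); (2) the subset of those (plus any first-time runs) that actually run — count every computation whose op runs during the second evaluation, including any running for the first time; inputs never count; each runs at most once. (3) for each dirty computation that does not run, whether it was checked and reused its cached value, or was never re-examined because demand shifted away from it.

First demand of the output computes:
  v2 = absv(-6) = 6
  v4 = headl([8, 4, 3]) = 8
  v5 = min2(6, 8) = 6
  v6 = lenl([8, 4, 3]) = 3
  v7 = min2(3, 6) = 3
  v8 = max2(3, 6) = 6
  v10 = neg(6) = -6

After the edit, cleaning proceeds:
  v4: a read changed (in2 [8, 4, 3]->[-3, -6, 3]) — executes, giving -3.
  v5: a read changed (v4 8->-3) — executes, giving -3.
  v6: a read changed (in2 [8, 4, 3]->[-3, -6, 3]) — executes, giving 3 — identical to its old value.
  v7: a read changed (v5 6->-3) — executes, giving -3.
  v8: a read changed (v7 3->-3) — executes, giving 6 — identical to its old value.
  v10: dirty, but its reads are unchanged (v8 unchanged); cached -6 stands.

Note where the cutoff bites: v10 is checked, finds nothing changed, and keeps its cache.

The edit dirties: v4, v5, v6, v7, v8, v10.
5 computations run: v4, v5, v6, v7, v8.
Cache hits after checking: v10.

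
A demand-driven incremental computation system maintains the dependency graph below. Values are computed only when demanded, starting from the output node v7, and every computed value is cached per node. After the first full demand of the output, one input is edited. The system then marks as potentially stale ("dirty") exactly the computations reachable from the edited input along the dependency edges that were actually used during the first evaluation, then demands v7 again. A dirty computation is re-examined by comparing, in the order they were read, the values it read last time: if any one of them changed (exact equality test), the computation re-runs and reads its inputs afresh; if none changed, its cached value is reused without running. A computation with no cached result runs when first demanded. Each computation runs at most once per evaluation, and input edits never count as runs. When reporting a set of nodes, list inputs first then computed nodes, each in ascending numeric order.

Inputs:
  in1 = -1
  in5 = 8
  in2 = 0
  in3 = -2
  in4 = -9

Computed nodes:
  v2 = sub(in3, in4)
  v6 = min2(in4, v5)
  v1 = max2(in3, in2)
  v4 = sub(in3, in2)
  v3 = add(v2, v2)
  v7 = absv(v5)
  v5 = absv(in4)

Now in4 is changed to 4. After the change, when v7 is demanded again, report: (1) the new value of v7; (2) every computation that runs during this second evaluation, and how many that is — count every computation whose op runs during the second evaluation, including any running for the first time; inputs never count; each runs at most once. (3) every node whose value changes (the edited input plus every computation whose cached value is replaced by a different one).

First evaluation (everything demanded from the output):
  v5 = absv(-9) = 9
  v7 = absv(9) = 9

Propagation after the edit:
  v5: runs — in4 -9->4; result 4.
  v7: runs — v5 9->4; result 4.

New value of v7: 4.
Computations that run: v5, v7 — 2 in total.
Values that change: in4, v5, v7.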